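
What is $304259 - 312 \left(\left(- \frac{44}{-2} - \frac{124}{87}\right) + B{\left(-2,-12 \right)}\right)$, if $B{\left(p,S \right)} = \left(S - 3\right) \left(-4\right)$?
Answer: $\frac{8094471}{29} \approx 2.7912 \cdot 10^{5}$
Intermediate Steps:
$B{\left(p,S \right)} = 12 - 4 S$ ($B{\left(p,S \right)} = \left(-3 + S\right) \left(-4\right) = 12 - 4 S$)
$304259 - 312 \left(\left(- \frac{44}{-2} - \frac{124}{87}\right) + B{\left(-2,-12 \right)}\right) = 304259 - 312 \left(\left(- \frac{44}{-2} - \frac{124}{87}\right) + \left(12 - -48\right)\right) = 304259 - 312 \left(\left(\left(-44\right) \left(- \frac{1}{2}\right) - \frac{124}{87}\right) + \left(12 + 48\right)\right) = 304259 - 312 \left(\left(22 - \frac{124}{87}\right) + 60\right) = 304259 - 312 \left(\frac{1790}{87} + 60\right) = 304259 - 312 \cdot \frac{7010}{87} = 304259 - \frac{729040}{29} = \frac{8094471}{29}$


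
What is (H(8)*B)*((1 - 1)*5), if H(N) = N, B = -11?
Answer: 0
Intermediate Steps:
(H(8)*B)*((1 - 1)*5) = (8*(-11))*((1 - 1)*5) = -0*5 = -88*0 = 0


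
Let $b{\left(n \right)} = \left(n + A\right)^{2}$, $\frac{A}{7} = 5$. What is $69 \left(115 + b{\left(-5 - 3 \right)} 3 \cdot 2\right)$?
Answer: $309741$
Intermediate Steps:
$A = 35$ ($A = 7 \cdot 5 = 35$)
$b{\left(n \right)} = \left(35 + n\right)^{2}$ ($b{\left(n \right)} = \left(n + 35\right)^{2} = \left(35 + n\right)^{2}$)
$69 \left(115 + b{\left(-5 - 3 \right)} 3 \cdot 2\right) = 69 \left(115 + \left(35 - 8\right)^{2} \cdot 3 \cdot 2\right) = 69 \left(115 + 27^{2} \cdot 3 \cdot 2\right) = 69 \left(115 + 729 \cdot 3 \cdot 2\right) = 69 \left(115 + 2187 \cdot 2\right) = 69 \left(115 + 4374\right) = 69 \cdot 4489 = 309741$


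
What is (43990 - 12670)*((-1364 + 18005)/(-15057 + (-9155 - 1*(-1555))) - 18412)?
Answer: -13065993819000/22657 ≈ -5.7669e+8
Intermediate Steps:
(43990 - 12670)*((-1364 + 18005)/(-15057 + (-9155 - 1*(-1555))) - 18412) = 31320*(16641/(-15057 + (-9155 + 1555)) - 18412) = 31320*(16641/(-15057 - 7600) - 18412) = 31320*(16641/(-22657) - 18412) = 31320*(16641*(-1/22657) - 18412) = 31320*(-16641/22657 - 18412) = 31320*(-417177325/22657) = -13065993819000/22657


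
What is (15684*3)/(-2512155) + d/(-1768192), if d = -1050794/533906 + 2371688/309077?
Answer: -2288561355004741965543/122167614140690424907520 ≈ -0.018733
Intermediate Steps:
d = 470741098095/82509032381 (d = -1050794*1/533906 + 2371688*(1/309077) = -525397/266953 + 2371688/309077 = 470741098095/82509032381 ≈ 5.7053)
(15684*3)/(-2512155) + d/(-1768192) = (15684*3)/(-2512155) + (470741098095/82509032381)/(-1768192) = 47052*(-1/2512155) + (470741098095/82509032381)*(-1/1768192) = -15684/837385 - 470741098095/145891810983825152 = -2288561355004741965543/122167614140690424907520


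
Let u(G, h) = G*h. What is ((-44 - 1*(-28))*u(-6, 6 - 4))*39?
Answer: 7488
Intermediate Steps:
((-44 - 1*(-28))*u(-6, 6 - 4))*39 = ((-44 - 1*(-28))*(-6*(6 - 4)))*39 = ((-44 + 28)*(-6*2))*39 = -16*(-12)*39 = 192*39 = 7488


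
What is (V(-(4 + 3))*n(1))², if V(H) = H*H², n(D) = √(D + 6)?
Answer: 823543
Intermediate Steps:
n(D) = √(6 + D)
V(H) = H³
(V(-(4 + 3))*n(1))² = ((-(4 + 3))³*√(6 + 1))² = ((-1*7)³*√7)² = ((-7)³*√7)² = (-343*√7)² = 823543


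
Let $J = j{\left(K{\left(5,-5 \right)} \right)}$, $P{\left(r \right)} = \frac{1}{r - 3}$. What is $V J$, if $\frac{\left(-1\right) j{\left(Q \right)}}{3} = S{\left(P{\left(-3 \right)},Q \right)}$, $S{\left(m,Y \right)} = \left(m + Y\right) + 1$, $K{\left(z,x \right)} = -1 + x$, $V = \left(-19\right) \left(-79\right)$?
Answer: $\frac{46531}{2} \approx 23266.0$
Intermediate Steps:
$P{\left(r \right)} = \frac{1}{-3 + r}$
$V = 1501$
$S{\left(m,Y \right)} = 1 + Y + m$ ($S{\left(m,Y \right)} = \left(Y + m\right) + 1 = 1 + Y + m$)
$j{\left(Q \right)} = - \frac{5}{2} - 3 Q$ ($j{\left(Q \right)} = - 3 \left(1 + Q + \frac{1}{-3 - 3}\right) = - 3 \left(1 + Q + \frac{1}{-6}\right) = - 3 \left(1 + Q - \frac{1}{6}\right) = - 3 \left(\frac{5}{6} + Q\right) = - \frac{5}{2} - 3 Q$)
$J = \frac{31}{2}$ ($J = - \frac{5}{2} - 3 \left(-1 - 5\right) = - \frac{5}{2} - -18 = - \frac{5}{2} + 18 = \frac{31}{2} \approx 15.5$)
$V J = 1501 \cdot \frac{31}{2} = \frac{46531}{2}$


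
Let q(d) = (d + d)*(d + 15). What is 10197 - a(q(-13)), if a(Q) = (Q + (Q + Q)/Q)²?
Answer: 7697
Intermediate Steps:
q(d) = 2*d*(15 + d) (q(d) = (2*d)*(15 + d) = 2*d*(15 + d))
a(Q) = (2 + Q)² (a(Q) = (Q + (2*Q)/Q)² = (Q + 2)² = (2 + Q)²)
10197 - a(q(-13)) = 10197 - (2 + 2*(-13)*(15 - 13))² = 10197 - (2 + 2*(-13)*2)² = 10197 - (2 - 52)² = 10197 - 1*(-50)² = 10197 - 1*2500 = 10197 - 2500 = 7697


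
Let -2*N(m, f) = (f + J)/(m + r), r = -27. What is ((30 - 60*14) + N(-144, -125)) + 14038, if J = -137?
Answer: 2261857/171 ≈ 13227.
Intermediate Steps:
N(m, f) = -(-137 + f)/(2*(-27 + m)) (N(m, f) = -(f - 137)/(2*(m - 27)) = -(-137 + f)/(2*(-27 + m)))
((30 - 60*14) + N(-144, -125)) + 14038 = ((30 - 60*14) + (137 - 1*(-125))/(2*(-27 - 144))) + 14038 = ((30 - 840) + (½)*(137 + 125)/(-171)) + 14038 = (-810 + (½)*(-1/171)*262) + 14038 = (-810 - 131/171) + 14038 = -138641/171 + 14038 = 2261857/171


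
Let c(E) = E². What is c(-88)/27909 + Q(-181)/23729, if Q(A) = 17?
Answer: 184231829/662252661 ≈ 0.27819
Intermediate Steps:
c(-88)/27909 + Q(-181)/23729 = (-88)²/27909 + 17/23729 = 7744*(1/27909) + 17*(1/23729) = 7744/27909 + 17/23729 = 184231829/662252661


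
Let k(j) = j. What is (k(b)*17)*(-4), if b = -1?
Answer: 68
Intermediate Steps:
(k(b)*17)*(-4) = -1*17*(-4) = -17*(-4) = 68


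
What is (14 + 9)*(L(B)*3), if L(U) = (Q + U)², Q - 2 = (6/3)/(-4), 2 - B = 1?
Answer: 1725/4 ≈ 431.25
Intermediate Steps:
B = 1 (B = 2 - 1*1 = 2 - 1 = 1)
Q = 3/2 (Q = 2 + (6/3)/(-4) = 2 + (6*(⅓))*(-¼) = 2 + 2*(-¼) = 2 - ½ = 3/2 ≈ 1.5000)
L(U) = (3/2 + U)²
(14 + 9)*(L(B)*3) = (14 + 9)*(((3 + 2*1)²/4)*3) = 23*(((3 + 2)²/4)*3) = 23*(((¼)*5²)*3) = 23*(((¼)*25)*3) = 23*((25/4)*3) = 23*(75/4) = 1725/4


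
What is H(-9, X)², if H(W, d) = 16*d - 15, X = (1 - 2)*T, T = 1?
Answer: 961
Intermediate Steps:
X = -1 (X = (1 - 2)*1 = -1*1 = -1)
H(W, d) = -15 + 16*d
H(-9, X)² = (-15 + 16*(-1))² = (-15 - 16)² = (-31)² = 961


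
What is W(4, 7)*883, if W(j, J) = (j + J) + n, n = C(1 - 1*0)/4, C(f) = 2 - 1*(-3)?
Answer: 43267/4 ≈ 10817.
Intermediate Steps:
C(f) = 5 (C(f) = 2 + 3 = 5)
n = 5/4 ≈ 1.2500
W(j, J) = 5/4 + J + j (W(j, J) = (j + J) + 5/4 = (J + j) + 5/4 = 5/4 + J + j)
W(4, 7)*883 = (5/4 + 7 + 4)*883 = (49/4)*883 = 43267/4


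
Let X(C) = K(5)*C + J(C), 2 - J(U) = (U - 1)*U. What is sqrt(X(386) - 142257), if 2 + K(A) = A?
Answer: I*sqrt(289707) ≈ 538.24*I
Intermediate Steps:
K(A) = -2 + A
J(U) = 2 - U*(-1 + U) (J(U) = 2 - (U - 1)*U = 2 - (-1 + U)*U = 2 - U*(-1 + U))
X(C) = 2 - C**2 + 4*C (X(C) = (-2 + 5)*C + (2 + C - C**2) = 3*C + (2 + C - C**2) = 2 - C**2 + 4*C)
sqrt(X(386) - 142257) = sqrt((2 - 1*386**2 + 4*386) - 142257) = sqrt((2 - 1*148996 + 1544) - 142257) = sqrt((2 - 148996 + 1544) - 142257) = sqrt(-147450 - 142257) = sqrt(-289707) = I*sqrt(289707)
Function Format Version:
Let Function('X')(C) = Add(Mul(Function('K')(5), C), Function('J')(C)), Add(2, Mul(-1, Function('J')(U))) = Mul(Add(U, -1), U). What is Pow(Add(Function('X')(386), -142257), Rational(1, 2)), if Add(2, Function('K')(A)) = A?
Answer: Mul(I, Pow(289707, Rational(1, 2))) ≈ Mul(538.24, I)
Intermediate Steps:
Function('K')(A) = Add(-2, A)
Function('J')(U) = Add(2, Mul(-1, U, Add(-1, U))) (Function('J')(U) = Add(2, Mul(-1, Mul(Add(U, -1), U))) = Add(2, Mul(-1, Mul(Add(-1, U), U))) = Add(2, Mul(-1, Mul(U, Add(-1, U)))) = Add(2, Mul(-1, U, Add(-1, U))))
Function('X')(C) = Add(2, Mul(-1, Pow(C, 2)), Mul(4, C)) (Function('X')(C) = Add(Mul(Add(-2, 5), C), Add(2, C, Mul(-1, Pow(C, 2)))) = Add(Mul(3, C), Add(2, C, Mul(-1, Pow(C, 2)))) = Add(2, Mul(-1, Pow(C, 2)), Mul(4, C)))
Pow(Add(Function('X')(386), -142257), Rational(1, 2)) = Pow(Add(Add(2, Mul(-1, Pow(386, 2)), Mul(4, 386)), -142257), Rational(1, 2)) = Pow(Add(Add(2, Mul(-1, 148996), 1544), -142257), Rational(1, 2)) = Pow(Add(Add(2, -148996, 1544), -142257), Rational(1, 2)) = Pow(Add(-147450, -142257), Rational(1, 2)) = Pow(-289707, Rational(1, 2)) = Mul(I, Pow(289707, Rational(1, 2)))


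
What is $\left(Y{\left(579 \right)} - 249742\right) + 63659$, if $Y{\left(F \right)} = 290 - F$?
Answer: $-186372$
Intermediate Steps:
$\left(Y{\left(579 \right)} - 249742\right) + 63659 = \left(\left(290 - 579\right) - 249742\right) + 63659 = \left(-289 - 249742\right) + 63659 = -250031 + 63659 = -186372$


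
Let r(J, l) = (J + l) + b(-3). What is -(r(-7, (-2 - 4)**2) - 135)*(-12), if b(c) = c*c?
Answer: -1164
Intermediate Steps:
b(c) = c**2
r(J, l) = 9 + J + l (r(J, l) = (J + l) + (-3)**2 = (J + l) + 9 = 9 + J + l)
-(r(-7, (-2 - 4)**2) - 135)*(-12) = -((9 - 7 + (-2 - 4)**2) - 135)*(-12) = -((9 - 7 + (-6)**2) - 135)*(-12) = -((9 - 7 + 36) - 135)*(-12) = -(38 - 135)*(-12) = -(-97)*(-12) = -1*1164 = -1164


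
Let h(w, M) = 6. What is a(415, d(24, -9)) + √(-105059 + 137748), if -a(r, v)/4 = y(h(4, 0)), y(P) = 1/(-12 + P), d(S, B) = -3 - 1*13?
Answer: ⅔ + √32689 ≈ 181.47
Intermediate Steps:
d(S, B) = -16 (d(S, B) = -3 - 13 = -16)
a(r, v) = ⅔ (a(r, v) = -4/(-12 + 6) = -4/(-6) = -4*(-⅙) = ⅔)
a(415, d(24, -9)) + √(-105059 + 137748) = ⅔ + √(-105059 + 137748) = ⅔ + √32689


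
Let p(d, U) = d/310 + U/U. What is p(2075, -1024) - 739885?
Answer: -45872393/62 ≈ -7.3988e+5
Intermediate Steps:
p(d, U) = 1 + d/310 (p(d, U) = d*(1/310) + 1 = d/310 + 1 = 1 + d/310)
p(2075, -1024) - 739885 = (1 + (1/310)*2075) - 739885 = (1 + 415/62) - 739885 = 477/62 - 739885 = -45872393/62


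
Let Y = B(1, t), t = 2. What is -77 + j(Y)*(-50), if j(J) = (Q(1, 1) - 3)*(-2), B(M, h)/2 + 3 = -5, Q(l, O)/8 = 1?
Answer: 423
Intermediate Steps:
Q(l, O) = 8 (Q(l, O) = 8*1 = 8)
B(M, h) = -16 (B(M, h) = -6 + 2*(-5) = -6 - 10 = -16)
Y = -16
j(J) = -10 (j(J) = (8 - 3)*(-2) = 5*(-2) = -10)
-77 + j(Y)*(-50) = -77 - 10*(-50) = -77 + 500 = 423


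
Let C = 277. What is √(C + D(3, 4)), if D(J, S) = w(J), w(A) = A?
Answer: 2*√70 ≈ 16.733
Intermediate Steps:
D(J, S) = J
√(C + D(3, 4)) = √(277 + 3) = √280 = 2*√70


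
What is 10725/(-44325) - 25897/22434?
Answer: -2057021/1473166 ≈ -1.3963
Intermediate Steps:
10725/(-44325) - 25897/22434 = 10725*(-1/44325) - 25897*1/22434 = -143/591 - 25897/22434 = -2057021/1473166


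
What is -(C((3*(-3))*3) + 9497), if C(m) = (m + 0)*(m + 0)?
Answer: -10226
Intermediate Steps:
C(m) = m**2 (C(m) = m*m = m**2)
-(C((3*(-3))*3) + 9497) = -(((3*(-3))*3)**2 + 9497) = -((-9*3)**2 + 9497) = -((-27)**2 + 9497) = -(729 + 9497) = -1*10226 = -10226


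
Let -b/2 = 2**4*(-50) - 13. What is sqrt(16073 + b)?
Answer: sqrt(17699) ≈ 133.04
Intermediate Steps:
b = 1626 (b = -2*(2**4*(-50) - 13) = -2*(16*(-50) - 13) = -2*(-800 - 13) = -2*(-813) = 1626)
sqrt(16073 + b) = sqrt(16073 + 1626) = sqrt(17699)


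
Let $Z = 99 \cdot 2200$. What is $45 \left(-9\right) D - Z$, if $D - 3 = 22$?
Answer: $-227925$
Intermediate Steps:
$D = 25$ ($D = 3 + 22 = 25$)
$Z = 217800$
$45 \left(-9\right) D - Z = 45 \left(-9\right) 25 - 217800 = \left(-405\right) 25 - 217800 = -10125 - 217800 = -227925$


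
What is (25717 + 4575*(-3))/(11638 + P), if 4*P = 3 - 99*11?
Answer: 23984/22733 ≈ 1.0550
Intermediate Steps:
P = -543/2 (P = (3 - 99*11)/4 = (3 - 1089)/4 = (¼)*(-1086) = -543/2 ≈ -271.50)
(25717 + 4575*(-3))/(11638 + P) = (25717 + 4575*(-3))/(11638 - 543/2) = (25717 - 13725)/(22733/2) = 11992*(2/22733) = 23984/22733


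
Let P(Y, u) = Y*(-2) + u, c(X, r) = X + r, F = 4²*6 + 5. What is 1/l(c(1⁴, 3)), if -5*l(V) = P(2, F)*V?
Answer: -5/388 ≈ -0.012887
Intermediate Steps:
F = 101 (F = 16*6 + 5 = 96 + 5 = 101)
P(Y, u) = u - 2*Y (P(Y, u) = -2*Y + u = u - 2*Y)
l(V) = -97*V/5 (l(V) = -(101 - 2*2)*V/5 = -(101 - 4)*V/5 = -97*V/5)
1/l(c(1⁴, 3)) = 1/(-97*(1⁴ + 3)/5) = 1/(-97*(1 + 3)/5) = 1/(-97/5*4) = 1/(-388/5) = -5/388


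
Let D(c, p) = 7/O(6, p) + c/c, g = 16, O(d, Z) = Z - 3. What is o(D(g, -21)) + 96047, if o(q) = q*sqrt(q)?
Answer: 96047 + 17*sqrt(102)/288 ≈ 96048.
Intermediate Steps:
O(d, Z) = -3 + Z
D(c, p) = 1 + 7/(-3 + p) (D(c, p) = 7/(-3 + p) + c/c = 7/(-3 + p) + 1 = 1 + 7/(-3 + p))
o(q) = q**(3/2)
o(D(g, -21)) + 96047 = ((4 - 21)/(-3 - 21))**(3/2) + 96047 = (-17/(-24))**(3/2) + 96047 = (-1/24*(-17))**(3/2) + 96047 = (17/24)**(3/2) + 96047 = 17*sqrt(102)/288 + 96047 = 96047 + 17*sqrt(102)/288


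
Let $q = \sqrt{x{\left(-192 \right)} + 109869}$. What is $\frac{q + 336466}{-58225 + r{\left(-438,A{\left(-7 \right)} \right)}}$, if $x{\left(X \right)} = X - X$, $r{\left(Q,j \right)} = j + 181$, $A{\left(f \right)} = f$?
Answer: $- \frac{336466}{58051} - \frac{\sqrt{109869}}{58051} \approx -5.8018$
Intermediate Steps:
$r{\left(Q,j \right)} = 181 + j$
$x{\left(X \right)} = 0$
$q = \sqrt{109869}$ ($q = \sqrt{0 + 109869} = \sqrt{109869} \approx 331.46$)
$\frac{q + 336466}{-58225 + r{\left(-438,A{\left(-7 \right)} \right)}} = \frac{\sqrt{109869} + 336466}{-58225 + \left(181 - 7\right)} = \frac{336466 + \sqrt{109869}}{-58225 + 174} = \frac{336466 + \sqrt{109869}}{-58051} = \left(336466 + \sqrt{109869}\right) \left(- \frac{1}{58051}\right) = - \frac{336466}{58051} - \frac{\sqrt{109869}}{58051}$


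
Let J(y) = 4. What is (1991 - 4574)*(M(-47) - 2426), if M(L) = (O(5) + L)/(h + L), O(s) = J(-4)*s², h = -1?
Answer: 100307361/16 ≈ 6.2692e+6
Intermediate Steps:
O(s) = 4*s²
M(L) = (100 + L)/(-1 + L) (M(L) = (4*5² + L)/(-1 + L) = (4*25 + L)/(-1 + L) = (100 + L)/(-1 + L))
(1991 - 4574)*(M(-47) - 2426) = (1991 - 4574)*((100 - 47)/(-1 - 47) - 2426) = -2583*(53/(-48) - 2426) = -2583*(-1/48*53 - 2426) = -2583*(-53/48 - 2426) = -2583*(-116501/48) = 100307361/16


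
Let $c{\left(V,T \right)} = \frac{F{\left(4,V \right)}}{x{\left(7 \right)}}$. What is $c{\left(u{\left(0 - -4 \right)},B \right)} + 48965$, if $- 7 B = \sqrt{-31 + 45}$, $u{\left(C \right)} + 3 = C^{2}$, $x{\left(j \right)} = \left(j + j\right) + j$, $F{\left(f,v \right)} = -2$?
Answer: $\frac{1028263}{21} \approx 48965.0$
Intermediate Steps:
$x{\left(j \right)} = 3 j$ ($x{\left(j \right)} = 2 j + j = 3 j$)
$u{\left(C \right)} = -3 + C^{2}$
$B = - \frac{\sqrt{14}}{7}$ ($B = - \frac{\sqrt{-31 + 45}}{7} = - \frac{\sqrt{14}}{7} \approx -0.53452$)
$c{\left(V,T \right)} = - \frac{2}{21}$ ($c{\left(V,T \right)} = - \frac{2}{3 \cdot 7} = - \frac{2}{21}$)
$c{\left(u{\left(0 - -4 \right)},B \right)} + 48965 = - \frac{2}{21} + 48965 = \frac{1028263}{21}$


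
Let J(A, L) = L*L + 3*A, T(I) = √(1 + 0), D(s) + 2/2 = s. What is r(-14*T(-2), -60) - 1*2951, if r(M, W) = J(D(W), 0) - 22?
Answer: -3156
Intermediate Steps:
D(s) = -1 + s
T(I) = 1 (T(I) = √1 = 1)
J(A, L) = L² + 3*A
r(M, W) = -25 + 3*W (r(M, W) = (0² + 3*(-1 + W)) - 22 = (0 + (-3 + 3*W)) - 22 = (-3 + 3*W) - 22 = -25 + 3*W)
r(-14*T(-2), -60) - 1*2951 = (-25 + 3*(-60)) - 1*2951 = (-25 - 180) - 2951 = -205 - 2951 = -3156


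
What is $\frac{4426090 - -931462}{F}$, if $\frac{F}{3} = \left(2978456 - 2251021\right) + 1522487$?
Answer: $\frac{2678776}{3374883} \approx 0.79374$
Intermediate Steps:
$F = 6749766$ ($F = 3 \left(\left(2978456 - 2251021\right) + 1522487\right) = 3 \left(727435 + 1522487\right) = 3 \cdot 2249922 = 6749766$)
$\frac{4426090 - -931462}{F} = \frac{4426090 - -931462}{6749766} = \left(4426090 + 931462\right) \frac{1}{6749766} = 5357552 \cdot \frac{1}{6749766} = \frac{2678776}{3374883}$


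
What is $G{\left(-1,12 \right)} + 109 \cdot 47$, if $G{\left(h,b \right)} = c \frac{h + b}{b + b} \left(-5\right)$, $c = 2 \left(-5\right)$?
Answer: $\frac{61751}{12} \approx 5145.9$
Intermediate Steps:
$c = -10$
$G{\left(h,b \right)} = \frac{25 \left(b + h\right)}{b}$ ($G{\left(h,b \right)} = - 10 \frac{h + b}{b + b} \left(-5\right) = - 10 \frac{b + h}{2 b} \left(-5\right) = - \frac{5 \left(b + h\right)}{b} \left(-5\right) = \frac{25 \left(b + h\right)}{b}$)
$G{\left(-1,12 \right)} + 109 \cdot 47 = \left(25 + 25 \left(-1\right) \frac{1}{12}\right) + 109 \cdot 47 = \left(25 + 25 \left(-1\right) \frac{1}{12}\right) + 5123 = \left(25 - \frac{25}{12}\right) + 5123 = \frac{275}{12} + 5123 = \frac{61751}{12}$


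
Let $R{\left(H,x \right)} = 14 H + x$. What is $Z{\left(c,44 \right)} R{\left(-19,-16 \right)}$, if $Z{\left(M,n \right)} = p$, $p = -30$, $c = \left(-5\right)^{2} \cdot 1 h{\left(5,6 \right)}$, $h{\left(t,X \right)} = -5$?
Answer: $8460$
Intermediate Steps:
$c = -125$ ($c = \left(-5\right)^{2} \cdot 1 \left(-5\right) = 25 \cdot 1 \left(-5\right) = 25 \left(-5\right) = -125$)
$Z{\left(M,n \right)} = -30$
$R{\left(H,x \right)} = x + 14 H$
$Z{\left(c,44 \right)} R{\left(-19,-16 \right)} = - 30 \left(-16 + 14 \left(-19\right)\right) = - 30 \left(-16 - 266\right) = \left(-30\right) \left(-282\right) = 8460$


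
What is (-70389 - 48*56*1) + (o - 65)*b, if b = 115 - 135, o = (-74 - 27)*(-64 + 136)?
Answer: 73663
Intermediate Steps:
o = -7272 (o = -101*72 = -7272)
b = -20
(-70389 - 48*56*1) + (o - 65)*b = (-70389 - 48*56*1) + (-7272 - 65)*(-20) = (-70389 - 2688*1) - 7337*(-20) = (-70389 - 2688) + 146740 = -73077 + 146740 = 73663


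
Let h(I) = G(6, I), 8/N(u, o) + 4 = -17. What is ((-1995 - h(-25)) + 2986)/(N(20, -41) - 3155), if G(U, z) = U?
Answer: -20685/66263 ≈ -0.31217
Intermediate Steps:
N(u, o) = -8/21 (N(u, o) = 8/(-4 - 17) = 8/(-21) = 8*(-1/21) = -8/21)
h(I) = 6
((-1995 - h(-25)) + 2986)/(N(20, -41) - 3155) = ((-1995 - 1*6) + 2986)/(-8/21 - 3155) = ((-1995 - 6) + 2986)/(-66263/21) = (-2001 + 2986)*(-21/66263) = 985*(-21/66263) = -20685/66263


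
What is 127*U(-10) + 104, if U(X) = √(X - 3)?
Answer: 104 + 127*I*√13 ≈ 104.0 + 457.9*I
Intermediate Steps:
U(X) = √(-3 + X)
127*U(-10) + 104 = 127*√(-3 - 10) + 104 = 127*√(-13) + 104 = 127*(I*√13) + 104 = 127*I*√13 + 104 = 104 + 127*I*√13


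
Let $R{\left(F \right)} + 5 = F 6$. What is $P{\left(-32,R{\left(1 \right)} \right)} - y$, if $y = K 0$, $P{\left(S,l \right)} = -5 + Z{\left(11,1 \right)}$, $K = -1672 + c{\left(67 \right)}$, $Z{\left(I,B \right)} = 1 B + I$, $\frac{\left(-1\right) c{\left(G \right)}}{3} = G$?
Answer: $7$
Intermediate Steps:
$c{\left(G \right)} = - 3 G$
$Z{\left(I,B \right)} = B + I$
$R{\left(F \right)} = -5 + 6 F$ ($R{\left(F \right)} = -5 + F 6 = -5 + 6 F$)
$K = -1873$ ($K = -1672 - 201 = -1873$)
$P{\left(S,l \right)} = 7$ ($P{\left(S,l \right)} = -5 + \left(1 + 11\right) = -5 + 12 = 7$)
$y = 0$ ($y = \left(-1873\right) 0 = 0$)
$P{\left(-32,R{\left(1 \right)} \right)} - y = 7 - 0 = 7 + 0 = 7$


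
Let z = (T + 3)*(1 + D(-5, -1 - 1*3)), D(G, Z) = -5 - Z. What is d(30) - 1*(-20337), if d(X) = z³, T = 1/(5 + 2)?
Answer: 20337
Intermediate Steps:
T = ⅐ (T = 1/7 = ⅐ ≈ 0.14286)
z = 0 (z = (⅐ + 3)*(1 + (-5 - (-1 - 1*3))) = 22*(1 + (-5 - (-1 - 3)))/7 = 22*(1 + (-5 - 1*(-4)))/7 = 22*(1 + (-5 + 4))/7 = 22*(1 - 1)/7 = (22/7)*0 = 0)
d(X) = 0 (d(X) = 0³ = 0)
d(30) - 1*(-20337) = 0 - 1*(-20337) = 0 + 20337 = 20337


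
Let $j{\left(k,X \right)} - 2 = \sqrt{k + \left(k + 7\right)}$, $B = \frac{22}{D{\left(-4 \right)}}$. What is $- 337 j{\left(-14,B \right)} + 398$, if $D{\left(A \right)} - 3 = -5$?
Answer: $-276 - 337 i \sqrt{21} \approx -276.0 - 1544.3 i$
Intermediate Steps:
$D{\left(A \right)} = -2$ ($D{\left(A \right)} = 3 - 5 = -2$)
$B = -11$ ($B = \frac{22}{-2} = 22 \left(- \frac{1}{2}\right) = -11$)
$j{\left(k,X \right)} = 2 + \sqrt{7 + 2 k}$ ($j{\left(k,X \right)} = 2 + \sqrt{k + \left(k + 7\right)} = 2 + \sqrt{k + \left(7 + k\right)} = 2 + \sqrt{7 + 2 k}$)
$- 337 j{\left(-14,B \right)} + 398 = - 337 \left(2 + \sqrt{7 + 2 \left(-14\right)}\right) + 398 = - 337 \left(2 + \sqrt{7 - 28}\right) + 398 = - 337 \left(2 + \sqrt{-21}\right) + 398 = - 337 \left(2 + i \sqrt{21}\right) + 398 = \left(-674 - 337 i \sqrt{21}\right) + 398 = -276 - 337 i \sqrt{21}$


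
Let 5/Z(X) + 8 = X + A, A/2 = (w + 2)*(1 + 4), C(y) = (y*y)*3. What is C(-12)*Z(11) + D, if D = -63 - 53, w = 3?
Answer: -3988/53 ≈ -75.245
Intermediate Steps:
C(y) = 3*y² (C(y) = y²*3 = 3*y²)
A = 50 (A = 2*((3 + 2)*(1 + 4)) = 2*(5*5) = 2*25 = 50)
D = -116
Z(X) = 5/(42 + X) (Z(X) = 5/(-8 + (X + 50)) = 5/(-8 + (50 + X)) = 5/(42 + X))
C(-12)*Z(11) + D = (3*(-12)²)*(5/(42 + 11)) - 116 = (3*144)*(5/53) - 116 = 432*(5*(1/53)) - 116 = 432*(5/53) - 116 = 2160/53 - 116 = -3988/53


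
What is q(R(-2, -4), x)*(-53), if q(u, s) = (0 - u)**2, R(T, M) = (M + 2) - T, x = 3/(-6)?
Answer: 0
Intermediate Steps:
x = -1/2 (x = 3*(-1/6) = -1/2 ≈ -0.50000)
R(T, M) = 2 + M - T (R(T, M) = (2 + M) - T = 2 + M - T)
q(u, s) = u**2 (q(u, s) = (-u)**2 = u**2)
q(R(-2, -4), x)*(-53) = (2 - 4 - 1*(-2))**2*(-53) = (2 - 4 + 2)**2*(-53) = 0**2*(-53) = 0*(-53) = 0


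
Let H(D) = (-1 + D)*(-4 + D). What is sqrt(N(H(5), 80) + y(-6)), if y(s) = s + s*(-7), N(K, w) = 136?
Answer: 2*sqrt(43) ≈ 13.115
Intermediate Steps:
y(s) = -6*s (y(s) = s - 7*s = -6*s)
sqrt(N(H(5), 80) + y(-6)) = sqrt(136 - 6*(-6)) = sqrt(136 + 36) = sqrt(172) = 2*sqrt(43)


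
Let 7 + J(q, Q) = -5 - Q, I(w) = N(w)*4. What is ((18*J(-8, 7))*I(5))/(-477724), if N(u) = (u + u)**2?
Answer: 34200/119431 ≈ 0.28636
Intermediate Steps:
N(u) = 4*u**2 (N(u) = (2*u)**2 = 4*u**2)
I(w) = 16*w**2 (I(w) = (4*w**2)*4 = 16*w**2)
J(q, Q) = -12 - Q (J(q, Q) = -7 + (-5 - Q) = -12 - Q)
((18*J(-8, 7))*I(5))/(-477724) = ((18*(-12 - 1*7))*(16*5**2))/(-477724) = ((18*(-12 - 7))*(16*25))*(-1/477724) = ((18*(-19))*400)*(-1/477724) = -342*400*(-1/477724) = -136800*(-1/477724) = 34200/119431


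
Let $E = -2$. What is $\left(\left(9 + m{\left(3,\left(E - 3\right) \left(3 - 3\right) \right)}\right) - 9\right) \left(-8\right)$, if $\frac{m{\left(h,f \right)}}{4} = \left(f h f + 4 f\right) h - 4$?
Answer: $128$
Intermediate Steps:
$m{\left(h,f \right)} = -16 + 4 h \left(4 f + h f^{2}\right)$ ($m{\left(h,f \right)} = 4 \left(\left(f h f + 4 f\right) h - 4\right) = 4 \left(\left(h f^{2} + 4 f\right) h - 4\right) = 4 \left(\left(4 f + h f^{2}\right) h - 4\right) = 4 \left(h \left(4 f + h f^{2}\right) - 4\right) = 4 \left(-4 + h \left(4 f + h f^{2}\right)\right) = -16 + 4 h \left(4 f + h f^{2}\right)$)
$\left(\left(9 + m{\left(3,\left(E - 3\right) \left(3 - 3\right) \right)}\right) - 9\right) \left(-8\right) = \left(\left(9 + \left(-16 + 4 \left(\left(-2 - 3\right) \left(3 - 3\right)\right)^{2} \cdot 3^{2} + 16 \left(-2 - 3\right) \left(3 - 3\right) 3\right)\right) - 9\right) \left(-8\right) = \left(\left(9 + \left(-16 + 4 \left(\left(-5\right) 0\right)^{2} \cdot 9 + 16 \left(\left(-5\right) 0\right) 3\right)\right) - 9\right) \left(-8\right) = \left(\left(9 + \left(-16 + 4 \cdot 0^{2} \cdot 9 + 16 \cdot 0 \cdot 3\right)\right) - 9\right) \left(-8\right) = \left(\left(9 + \left(-16 + 4 \cdot 0 \cdot 9 + 0\right)\right) - 9\right) \left(-8\right) = \left(\left(9 + \left(-16 + 0 + 0\right)\right) - 9\right) \left(-8\right) = \left(\left(9 - 16\right) - 9\right) \left(-8\right) = \left(-7 - 9\right) \left(-8\right) = \left(-16\right) \left(-8\right) = 128$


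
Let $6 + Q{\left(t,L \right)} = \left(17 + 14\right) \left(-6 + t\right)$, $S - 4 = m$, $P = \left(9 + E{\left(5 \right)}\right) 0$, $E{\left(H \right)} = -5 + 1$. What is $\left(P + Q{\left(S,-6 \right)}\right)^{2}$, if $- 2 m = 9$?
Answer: $\frac{172225}{4} \approx 43056.0$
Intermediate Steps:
$E{\left(H \right)} = -4$
$m = - \frac{9}{2}$ ($m = \left(- \frac{1}{2}\right) 9 = - \frac{9}{2} \approx -4.5$)
$P = 0$ ($P = \left(9 - 4\right) 0 = 5 \cdot 0 = 0$)
$S = - \frac{1}{2}$ ($S = 4 - \frac{9}{2} = - \frac{1}{2} \approx -0.5$)
$Q{\left(t,L \right)} = -192 + 31 t$ ($Q{\left(t,L \right)} = -6 + \left(17 + 14\right) \left(-6 + t\right) = -6 + 31 \left(-6 + t\right) = -6 + \left(-186 + 31 t\right) = -192 + 31 t$)
$\left(P + Q{\left(S,-6 \right)}\right)^{2} = \left(0 + \left(-192 + 31 \left(- \frac{1}{2}\right)\right)\right)^{2} = \left(0 - \frac{415}{2}\right)^{2} = \left(- \frac{415}{2}\right)^{2} = \frac{172225}{4}$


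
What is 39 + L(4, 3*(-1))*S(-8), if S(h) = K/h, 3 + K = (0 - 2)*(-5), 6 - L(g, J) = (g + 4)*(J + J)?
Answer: -33/4 ≈ -8.2500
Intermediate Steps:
L(g, J) = 6 - 2*J*(4 + g) (L(g, J) = 6 - (g + 4)*(J + J) = 6 - (4 + g)*2*J = 6 - 2*J*(4 + g))
K = 7 (K = -3 + (0 - 2)*(-5) = -3 - 2*(-5) = -3 + 10 = 7)
S(h) = 7/h
39 + L(4, 3*(-1))*S(-8) = 39 + (6 - 24*(-1) - 2*3*(-1)*4)*(7/(-8)) = 39 + (6 - 8*(-3) - 2*(-3)*4)*(7*(-⅛)) = 39 + (6 + 24 + 24)*(-7/8) = 39 + 54*(-7/8) = 39 - 189/4 = -33/4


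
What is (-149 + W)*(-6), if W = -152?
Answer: 1806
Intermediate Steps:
(-149 + W)*(-6) = (-149 - 152)*(-6) = -301*(-6) = 1806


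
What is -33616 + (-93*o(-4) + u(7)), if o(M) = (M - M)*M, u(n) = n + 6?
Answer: -33603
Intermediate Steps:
u(n) = 6 + n
o(M) = 0 (o(M) = 0*M = 0)
-33616 + (-93*o(-4) + u(7)) = -33616 + (-93*0 + (6 + 7)) = -33616 + (0 + 13) = -33616 + 13 = -33603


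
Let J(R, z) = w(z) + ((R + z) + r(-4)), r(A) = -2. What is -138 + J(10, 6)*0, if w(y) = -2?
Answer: -138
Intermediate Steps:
J(R, z) = -4 + R + z (J(R, z) = -2 + ((R + z) - 2) = -2 + (-2 + R + z) = -4 + R + z)
-138 + J(10, 6)*0 = -138 + (-4 + 10 + 6)*0 = -138 + 12*0 = -138 + 0 = -138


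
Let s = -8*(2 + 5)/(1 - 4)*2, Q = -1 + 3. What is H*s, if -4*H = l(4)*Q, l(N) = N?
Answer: -224/3 ≈ -74.667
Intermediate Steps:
Q = 2
s = 112/3 (s = -56/(-3)*2 = -56*(-1)/3*2 = -8*(-7/3)*2 = (56/3)*2 = 112/3 ≈ 37.333)
H = -2 ≈ -2.0000
H*s = -2*112/3 = -224/3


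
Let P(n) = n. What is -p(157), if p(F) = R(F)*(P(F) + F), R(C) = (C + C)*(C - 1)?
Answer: -15380976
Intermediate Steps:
R(C) = 2*C*(-1 + C) (R(C) = (2*C)*(-1 + C) = 2*C*(-1 + C))
p(F) = 4*F²*(-1 + F) (p(F) = (2*F*(-1 + F))*(F + F) = (2*F*(-1 + F))*(2*F) = 4*F²*(-1 + F))
-p(157) = -4*157²*(-1 + 157) = -4*24649*156 = -1*15380976 = -15380976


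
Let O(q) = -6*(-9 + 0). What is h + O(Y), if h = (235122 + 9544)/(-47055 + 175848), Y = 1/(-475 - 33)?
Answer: 7199488/128793 ≈ 55.900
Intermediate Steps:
Y = -1/508 (Y = 1/(-508) = -1/508 ≈ -0.0019685)
h = 244666/128793 ≈ 1.8997
O(q) = 54 (O(q) = -6*(-9) = 54)
h + O(Y) = 244666/128793 + 54 = 7199488/128793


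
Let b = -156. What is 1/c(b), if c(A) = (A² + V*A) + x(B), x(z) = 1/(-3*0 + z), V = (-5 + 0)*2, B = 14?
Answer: 14/362545 ≈ 3.8616e-5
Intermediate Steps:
V = -10 (V = -5*2 = -10)
x(z) = 1/z (x(z) = 1/(0 + z) = 1/z)
c(A) = 1/14 + A² - 10*A (c(A) = (A² - 10*A) + 1/14 = 1/14 + A² - 10*A)
1/c(b) = 1/(1/14 + (-156)² - 10*(-156)) = 1/(1/14 + 24336 + 1560) = 1/(362545/14) = 14/362545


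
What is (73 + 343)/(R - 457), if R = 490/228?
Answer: -47424/51853 ≈ -0.91459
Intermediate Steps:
R = 245/114 (R = 490*(1/228) = 245/114 ≈ 2.1491)
(73 + 343)/(R - 457) = (73 + 343)/(245/114 - 457) = 416/(-51853/114) = 416*(-114/51853) = -47424/51853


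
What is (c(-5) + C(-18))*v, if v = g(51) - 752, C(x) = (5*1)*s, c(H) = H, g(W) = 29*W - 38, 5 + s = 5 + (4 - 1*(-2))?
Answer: 17225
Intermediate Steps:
s = 6 (s = -5 + (5 + (4 - 1*(-2))) = -5 + (5 + (4 + 2)) = -5 + (5 + 6) = -5 + 11 = 6)
g(W) = -38 + 29*W
C(x) = 30 (C(x) = (5*1)*6 = 5*6 = 30)
v = 689 (v = (-38 + 29*51) - 752 = (-38 + 1479) - 752 = 1441 - 752 = 689)
(c(-5) + C(-18))*v = (-5 + 30)*689 = 25*689 = 17225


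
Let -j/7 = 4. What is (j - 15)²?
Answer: 1849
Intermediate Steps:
j = -28 (j = -7*4 = -28)
(j - 15)² = (-28 - 15)² = (-43)² = 1849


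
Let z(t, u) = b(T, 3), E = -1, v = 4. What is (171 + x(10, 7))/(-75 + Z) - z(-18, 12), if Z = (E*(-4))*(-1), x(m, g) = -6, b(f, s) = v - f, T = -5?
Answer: -876/79 ≈ -11.089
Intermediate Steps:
b(f, s) = 4 - f
z(t, u) = 9 (z(t, u) = 4 - 1*(-5) = 4 + 5 = 9)
Z = -4 (Z = -1*(-4)*(-1) = 4*(-1) = -4)
(171 + x(10, 7))/(-75 + Z) - z(-18, 12) = (171 - 6)/(-75 - 4) - 1*9 = 165/(-79) - 9 = 165*(-1/79) - 9 = -165/79 - 9 = -876/79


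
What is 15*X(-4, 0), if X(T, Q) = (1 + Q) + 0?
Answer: 15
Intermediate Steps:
X(T, Q) = 1 + Q
15*X(-4, 0) = 15*(1 + 0) = 15*1 = 15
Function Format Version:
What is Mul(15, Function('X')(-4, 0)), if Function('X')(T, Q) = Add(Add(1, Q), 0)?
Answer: 15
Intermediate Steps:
Function('X')(T, Q) = Add(1, Q)
Mul(15, Function('X')(-4, 0)) = Mul(15, Add(1, 0)) = Mul(15, 1) = 15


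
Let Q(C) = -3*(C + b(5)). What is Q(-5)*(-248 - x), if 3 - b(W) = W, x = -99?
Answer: -3129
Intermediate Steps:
b(W) = 3 - W
Q(C) = 6 - 3*C (Q(C) = -3*(C + (3 - 1*5)) = -3*(C + (3 - 5)) = -3*(C - 2) = -3*(-2 + C) = 6 - 3*C)
Q(-5)*(-248 - x) = (6 - 3*(-5))*(-248 - 1*(-99)) = (6 + 15)*(-248 + 99) = 21*(-149) = -3129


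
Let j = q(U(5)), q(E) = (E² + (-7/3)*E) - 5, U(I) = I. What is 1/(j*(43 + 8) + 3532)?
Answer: 1/3957 ≈ 0.00025272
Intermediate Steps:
q(E) = -5 + E² - 7*E/3 (q(E) = (E² + (-7*⅓)*E) - 5 = (E² - 7*E/3) - 5 = -5 + E² - 7*E/3)
j = 25/3 (j = -5 + 5² - 7/3*5 = -5 + 25 - 35/3 = 25/3 ≈ 8.3333)
1/(j*(43 + 8) + 3532) = 1/(25*(43 + 8)/3 + 3532) = 1/((25/3)*51 + 3532) = 1/(425 + 3532) = 1/3957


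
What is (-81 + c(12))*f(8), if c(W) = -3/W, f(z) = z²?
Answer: -5200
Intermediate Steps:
(-81 + c(12))*f(8) = (-81 - 3/12)*8² = (-81 - 3*1/12)*64 = (-81 - ¼)*64 = -325/4*64 = -5200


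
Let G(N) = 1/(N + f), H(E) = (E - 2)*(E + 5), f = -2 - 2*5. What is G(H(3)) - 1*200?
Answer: -801/4 ≈ -200.25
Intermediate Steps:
f = -12 (f = -2 - 10 = -12)
H(E) = (-2 + E)*(5 + E)
G(N) = 1/(-12 + N) (G(N) = 1/(N - 12) = 1/(-12 + N))
G(H(3)) - 1*200 = 1/(-12 + (-10 + 3² + 3*3)) - 1*200 = 1/(-12 + (-10 + 9 + 9)) - 200 = 1/(-12 + 8) - 200 = 1/(-4) - 200 = -¼ - 200 = -801/4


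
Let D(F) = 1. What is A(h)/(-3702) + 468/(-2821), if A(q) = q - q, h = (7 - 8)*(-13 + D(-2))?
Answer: -36/217 ≈ -0.16590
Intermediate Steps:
h = 12 (h = (7 - 8)*(-13 + 1) = -1*(-12) = 12)
A(q) = 0
A(h)/(-3702) + 468/(-2821) = 0/(-3702) + 468/(-2821) = 0*(-1/3702) + 468*(-1/2821) = 0 - 36/217 = -36/217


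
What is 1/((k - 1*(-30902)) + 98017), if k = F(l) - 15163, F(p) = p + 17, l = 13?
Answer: 1/113786 ≈ 8.7884e-6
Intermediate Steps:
F(p) = 17 + p
k = -15133 (k = (17 + 13) - 15163 = 30 - 15163 = -15133)
1/((k - 1*(-30902)) + 98017) = 1/((-15133 - 1*(-30902)) + 98017) = 1/((-15133 + 30902) + 98017) = 1/(15769 + 98017) = 1/113786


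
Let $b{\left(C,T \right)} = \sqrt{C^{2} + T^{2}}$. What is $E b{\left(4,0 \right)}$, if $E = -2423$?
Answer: $-9692$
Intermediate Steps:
$E b{\left(4,0 \right)} = - 2423 \sqrt{4^{2} + 0^{2}} = - 2423 \sqrt{16 + 0} = - 2423 \sqrt{16} = \left(-2423\right) 4 = -9692$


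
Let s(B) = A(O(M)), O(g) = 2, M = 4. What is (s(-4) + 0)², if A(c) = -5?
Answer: 25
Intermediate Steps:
s(B) = -5
(s(-4) + 0)² = (-5 + 0)² = (-5)² = 25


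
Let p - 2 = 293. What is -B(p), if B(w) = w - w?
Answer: 0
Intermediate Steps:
p = 295 (p = 2 + 293 = 295)
B(w) = 0
-B(p) = -1*0 = 0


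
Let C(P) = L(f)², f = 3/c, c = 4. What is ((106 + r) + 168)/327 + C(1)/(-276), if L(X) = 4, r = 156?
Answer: 9454/7521 ≈ 1.2570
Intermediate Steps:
f = ¾ (f = 3/4 = 3*(¼) = ¾ ≈ 0.75000)
C(P) = 16 (C(P) = 4² = 16)
((106 + r) + 168)/327 + C(1)/(-276) = ((106 + 156) + 168)/327 + 16/(-276) = (262 + 168)*(1/327) + 16*(-1/276) = 430*(1/327) - 4/69 = 430/327 - 4/69 = 9454/7521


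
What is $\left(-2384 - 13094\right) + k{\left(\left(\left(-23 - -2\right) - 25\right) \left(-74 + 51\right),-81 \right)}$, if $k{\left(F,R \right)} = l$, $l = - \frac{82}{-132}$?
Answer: $- \frac{1021507}{66} \approx -15477.0$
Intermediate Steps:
$l = \frac{41}{66}$ ($l = \left(-82\right) \left(- \frac{1}{132}\right) = \frac{41}{66} \approx 0.62121$)
$k{\left(F,R \right)} = \frac{41}{66}$
$\left(-2384 - 13094\right) + k{\left(\left(\left(-23 - -2\right) - 25\right) \left(-74 + 51\right),-81 \right)} = \left(-2384 - 13094\right) + \frac{41}{66} = -15478 + \frac{41}{66} = - \frac{1021507}{66}$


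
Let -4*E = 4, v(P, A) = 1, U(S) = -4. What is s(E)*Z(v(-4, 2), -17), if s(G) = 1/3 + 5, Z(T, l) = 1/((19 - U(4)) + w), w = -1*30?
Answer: -16/21 ≈ -0.76190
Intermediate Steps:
w = -30
Z(T, l) = -⅐ (Z(T, l) = 1/((19 - 1*(-4)) - 30) = 1/((19 + 4) - 30) = 1/(23 - 30) = 1/(-7) = -⅐)
E = -1 (E = -¼*4 = -1)
s(G) = 16/3 (s(G) = ⅓ + 5 = 16/3)
s(E)*Z(v(-4, 2), -17) = (16/3)*(-⅐) = -16/21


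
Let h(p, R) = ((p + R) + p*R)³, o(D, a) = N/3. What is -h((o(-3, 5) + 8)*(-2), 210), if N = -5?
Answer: 403255835072/27 ≈ 1.4935e+10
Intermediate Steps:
o(D, a) = -5/3
h(p, R) = (R + p + R*p)³ (h(p, R) = ((R + p) + R*p)³ = (R + p + R*p)³)
-h((o(-3, 5) + 8)*(-2), 210) = -(210 + (-5/3 + 8)*(-2) + 210*((-5/3 + 8)*(-2)))³ = -(210 + (19/3)*(-2) + 210*((19/3)*(-2)))³ = -(210 - 38/3 + 210*(-38/3))³ = -(210 - 38/3 - 2660)³ = -(-7388/3)³ = -1*(-403255835072/27) = 403255835072/27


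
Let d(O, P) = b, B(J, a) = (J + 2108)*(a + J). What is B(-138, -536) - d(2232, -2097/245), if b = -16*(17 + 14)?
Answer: -1327284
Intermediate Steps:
b = -496 (b = -16*31 = -496)
B(J, a) = (2108 + J)*(J + a)
d(O, P) = -496
B(-138, -536) - d(2232, -2097/245) = ((-138)² + 2108*(-138) + 2108*(-536) - 138*(-536)) - 1*(-496) = (19044 - 290904 - 1129888 + 73968) + 496 = -1327780 + 496 = -1327284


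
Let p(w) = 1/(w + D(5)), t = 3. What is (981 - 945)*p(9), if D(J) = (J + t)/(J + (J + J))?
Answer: 540/143 ≈ 3.7762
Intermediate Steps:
D(J) = (3 + J)/(3*J) (D(J) = (J + 3)/(J + (J + J)) = (3 + J)/(J + 2*J) = (3 + J)/((3*J)) = (3 + J)*(1/(3*J)) = (3 + J)/(3*J))
p(w) = 1/(8/15 + w) (p(w) = 1/(w + (⅓)*(3 + 5)/5) = 1/(w + (⅓)*(⅕)*8) = 1/(w + 8/15) = 1/(8/15 + w))
(981 - 945)*p(9) = (981 - 945)*(15/(8 + 15*9)) = 36*(15/(8 + 135)) = 36*(15/143) = 540/143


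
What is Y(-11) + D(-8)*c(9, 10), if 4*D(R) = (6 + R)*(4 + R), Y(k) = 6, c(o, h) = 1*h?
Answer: 26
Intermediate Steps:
c(o, h) = h
D(R) = (4 + R)*(6 + R)/4 (D(R) = ((6 + R)*(4 + R))/4 = ((4 + R)*(6 + R))/4 = (4 + R)*(6 + R)/4)
Y(-11) + D(-8)*c(9, 10) = 6 + (6 + (1/4)*(-8)**2 + (5/2)*(-8))*10 = 6 + (6 + (1/4)*64 - 20)*10 = 6 + (6 + 16 - 20)*10 = 6 + 2*10 = 6 + 20 = 26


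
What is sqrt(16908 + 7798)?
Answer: sqrt(24706) ≈ 157.18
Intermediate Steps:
sqrt(16908 + 7798) = sqrt(24706)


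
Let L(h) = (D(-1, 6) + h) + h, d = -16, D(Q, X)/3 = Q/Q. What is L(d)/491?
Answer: -29/491 ≈ -0.059063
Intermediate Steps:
D(Q, X) = 3 (D(Q, X) = 3*(Q/Q) = 3*1 = 3)
L(h) = 3 + 2*h (L(h) = (3 + h) + h = 3 + 2*h)
L(d)/491 = (3 + 2*(-16))/491 = (3 - 32)*(1/491) = -29*1/491 = -29/491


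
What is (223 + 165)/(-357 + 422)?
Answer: 388/65 ≈ 5.9692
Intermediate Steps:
(223 + 165)/(-357 + 422) = 388/65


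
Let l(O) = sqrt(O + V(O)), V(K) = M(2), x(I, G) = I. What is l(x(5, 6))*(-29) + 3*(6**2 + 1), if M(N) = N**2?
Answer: 24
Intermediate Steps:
V(K) = 4 (V(K) = 2**2 = 4)
l(O) = sqrt(4 + O) (l(O) = sqrt(O + 4) = sqrt(4 + O))
l(x(5, 6))*(-29) + 3*(6**2 + 1) = sqrt(4 + 5)*(-29) + 3*(6**2 + 1) = sqrt(9)*(-29) + 3*(36 + 1) = 3*(-29) + 3*37 = -87 + 111 = 24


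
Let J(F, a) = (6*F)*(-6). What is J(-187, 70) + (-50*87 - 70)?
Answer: 2312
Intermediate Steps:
J(F, a) = -36*F
J(-187, 70) + (-50*87 - 70) = -36*(-187) + (-50*87 - 70) = 6732 + (-4350 - 70) = 6732 - 4420 = 2312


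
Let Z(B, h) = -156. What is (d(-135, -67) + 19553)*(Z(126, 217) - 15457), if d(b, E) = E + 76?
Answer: -305421506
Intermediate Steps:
d(b, E) = 76 + E
(d(-135, -67) + 19553)*(Z(126, 217) - 15457) = ((76 - 67) + 19553)*(-156 - 15457) = (9 + 19553)*(-15613) = 19562*(-15613) = -305421506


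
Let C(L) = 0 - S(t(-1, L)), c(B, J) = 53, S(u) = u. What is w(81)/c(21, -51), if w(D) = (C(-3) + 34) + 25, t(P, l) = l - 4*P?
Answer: 58/53 ≈ 1.0943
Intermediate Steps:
C(L) = -4 - L (C(L) = 0 - (L - 4*(-1)) = 0 - (L + 4) = 0 - (4 + L) = 0 + (-4 - L) = -4 - L)
w(D) = 58 (w(D) = ((-4 - 1*(-3)) + 34) + 25 = ((-4 + 3) + 34) + 25 = (-1 + 34) + 25 = 33 + 25 = 58)
w(81)/c(21, -51) = 58/53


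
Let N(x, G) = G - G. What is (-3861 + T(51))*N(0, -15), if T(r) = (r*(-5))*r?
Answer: 0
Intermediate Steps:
N(x, G) = 0
T(r) = -5*r**2 (T(r) = (-5*r)*r = -5*r**2)
(-3861 + T(51))*N(0, -15) = (-3861 - 5*51**2)*0 = (-3861 - 5*2601)*0 = (-3861 - 13005)*0 = -16866*0 = 0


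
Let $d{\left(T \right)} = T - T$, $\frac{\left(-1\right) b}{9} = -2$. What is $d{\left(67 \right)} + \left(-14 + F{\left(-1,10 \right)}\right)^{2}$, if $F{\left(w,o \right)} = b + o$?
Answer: $196$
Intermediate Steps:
$b = 18$ ($b = \left(-9\right) \left(-2\right) = 18$)
$F{\left(w,o \right)} = 18 + o$
$d{\left(T \right)} = 0$
$d{\left(67 \right)} + \left(-14 + F{\left(-1,10 \right)}\right)^{2} = 0 + \left(-14 + \left(18 + 10\right)\right)^{2} = 0 + \left(-14 + 28\right)^{2} = 0 + 14^{2} = 0 + 196 = 196$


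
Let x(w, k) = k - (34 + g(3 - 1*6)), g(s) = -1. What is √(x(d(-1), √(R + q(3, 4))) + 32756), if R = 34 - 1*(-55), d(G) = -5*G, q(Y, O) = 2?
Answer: √(32723 + √91) ≈ 180.92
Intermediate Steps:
R = 89 (R = 34 + 55 = 89)
x(w, k) = -33 + k (x(w, k) = k - (34 - 1) = k - 1*33 = k - 33 = -33 + k)
√(x(d(-1), √(R + q(3, 4))) + 32756) = √((-33 + √(89 + 2)) + 32756) = √((-33 + √91) + 32756) = √(32723 + √91)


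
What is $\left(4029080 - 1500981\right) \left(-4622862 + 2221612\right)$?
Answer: $-6070597723750$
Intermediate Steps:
$\left(4029080 - 1500981\right) \left(-4622862 + 2221612\right) = 2528099 \left(-2401250\right) = -6070597723750$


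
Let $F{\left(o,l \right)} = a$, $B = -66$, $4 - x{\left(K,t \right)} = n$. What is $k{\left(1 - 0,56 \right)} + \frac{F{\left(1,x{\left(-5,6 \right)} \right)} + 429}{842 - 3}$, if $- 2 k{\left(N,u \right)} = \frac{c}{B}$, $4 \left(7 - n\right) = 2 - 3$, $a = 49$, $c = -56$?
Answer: $\frac{4028}{27687} \approx 0.14548$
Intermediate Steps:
$n = \frac{29}{4}$ ($n = 7 - \frac{2 - 3}{4} = 7 - - \frac{1}{4} = 7 + \frac{1}{4} = \frac{29}{4} \approx 7.25$)
$x{\left(K,t \right)} = - \frac{13}{4}$ ($x{\left(K,t \right)} = 4 - \frac{29}{4} = - \frac{13}{4}$)
$F{\left(o,l \right)} = 49$
$k{\left(N,u \right)} = - \frac{14}{33}$ ($k{\left(N,u \right)} = - \frac{\left(-56\right) \frac{1}{-66}}{2} = - \frac{\left(-56\right) \left(- \frac{1}{66}\right)}{2} = \left(- \frac{1}{2}\right) \frac{28}{33} = - \frac{14}{33}$)
$k{\left(1 - 0,56 \right)} + \frac{F{\left(1,x{\left(-5,6 \right)} \right)} + 429}{842 - 3} = - \frac{14}{33} + \frac{49 + 429}{842 - 3} = - \frac{14}{33} + \frac{478}{839} = \frac{4028}{27687}$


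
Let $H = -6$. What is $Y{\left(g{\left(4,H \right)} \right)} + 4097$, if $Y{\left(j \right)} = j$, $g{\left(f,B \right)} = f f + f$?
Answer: $4117$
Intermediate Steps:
$g{\left(f,B \right)} = f + f^{2}$ ($g{\left(f,B \right)} = f^{2} + f = f + f^{2}$)
$Y{\left(g{\left(4,H \right)} \right)} + 4097 = 4 \left(1 + 4\right) + 4097 = 4 \cdot 5 + 4097 = 20 + 4097 = 4117$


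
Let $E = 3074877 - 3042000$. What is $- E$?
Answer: $-32877$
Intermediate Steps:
$E = 32877$
$- E = \left(-1\right) 32877 = -32877$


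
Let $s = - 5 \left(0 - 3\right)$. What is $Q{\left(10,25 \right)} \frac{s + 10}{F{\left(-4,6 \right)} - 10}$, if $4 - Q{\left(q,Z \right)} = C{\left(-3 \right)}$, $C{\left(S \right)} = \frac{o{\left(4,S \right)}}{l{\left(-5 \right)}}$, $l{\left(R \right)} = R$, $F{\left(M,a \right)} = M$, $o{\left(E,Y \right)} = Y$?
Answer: $- \frac{85}{14} \approx -6.0714$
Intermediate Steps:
$s = 15$ ($s = \left(-5\right) \left(-3\right) = 15$)
$C{\left(S \right)} = - \frac{S}{5}$ ($C{\left(S \right)} = \frac{S}{-5} = S \left(- \frac{1}{5}\right) = - \frac{S}{5}$)
$Q{\left(q,Z \right)} = \frac{17}{5}$ ($Q{\left(q,Z \right)} = 4 - \left(- \frac{1}{5}\right) \left(-3\right) = 4 - \frac{3}{5} = \frac{17}{5}$)
$Q{\left(10,25 \right)} \frac{s + 10}{F{\left(-4,6 \right)} - 10} = \frac{17 \frac{15 + 10}{-4 - 10}}{5} = \frac{17 \frac{25}{-14}}{5} = \frac{17 \cdot 25 \left(- \frac{1}{14}\right)}{5} = \frac{17}{5} \left(- \frac{25}{14}\right) = - \frac{85}{14}$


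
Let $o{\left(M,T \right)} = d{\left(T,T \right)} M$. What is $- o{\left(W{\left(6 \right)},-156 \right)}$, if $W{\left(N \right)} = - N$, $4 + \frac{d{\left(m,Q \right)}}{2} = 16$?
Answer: $144$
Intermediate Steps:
$d{\left(m,Q \right)} = 24$ ($d{\left(m,Q \right)} = -8 + 2 \cdot 16 = -8 + 32 = 24$)
$o{\left(M,T \right)} = 24 M$
$- o{\left(W{\left(6 \right)},-156 \right)} = - 24 \left(\left(-1\right) 6\right) = - 24 \left(-6\right) = \left(-1\right) \left(-144\right) = 144$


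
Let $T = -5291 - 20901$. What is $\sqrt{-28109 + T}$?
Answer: $i \sqrt{54301} \approx 233.03 i$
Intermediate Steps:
$T = -26192$ ($T = -5291 - 20901 = -26192$)
$\sqrt{-28109 + T} = \sqrt{-28109 - 26192} = \sqrt{-54301} = i \sqrt{54301}$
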